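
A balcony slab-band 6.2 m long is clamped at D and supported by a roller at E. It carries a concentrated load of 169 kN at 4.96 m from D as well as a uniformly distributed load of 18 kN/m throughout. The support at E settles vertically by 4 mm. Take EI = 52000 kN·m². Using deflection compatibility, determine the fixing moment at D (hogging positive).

M_D = 203.3 kN·m

Choose R_E as the redundant. The primary structure is the cantilever fixed at D.
Deflection at E on the released cantilever, summing each load's contribution:
  point load 169 at a = 4.96: Pa²(3L − a)/(6EI) = 9452/EI
  UDL 18: wL⁴/(8EI) = 3325/EI
  δ_0 = 12776/EI
Flexibility coefficient — unit upward force at E: δ_{EE} = L³/(3EI) = 79.44/EI.
With EI = 52000 kN·m²: δ_0 = 0.2457 m and δ_{EE} = 0.001528 m/kN.
Compatibility — the beam at E must follow the support down by 0.004 m: δ_0 − R_E·δ_{EE} = 0.004, so R_E = (0.2457 − 0.004)/0.001528 = 158.2 kN.
Moment equilibrium about D: M_D = Σ(load moments about D) − R_E·L = 1184 − 158.2×6.2 = 203.3 kN·m.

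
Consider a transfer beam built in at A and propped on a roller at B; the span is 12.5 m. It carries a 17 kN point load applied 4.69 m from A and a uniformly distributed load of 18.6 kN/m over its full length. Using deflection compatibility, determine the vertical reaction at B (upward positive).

R_B = 90.33 kN

Choose R_B as the redundant. The primary structure is the cantilever fixed at A.
Free-end deflection of the primary structure under the applied loading (downward +):
  point load 17 at a = 4.69: Pa²(3L − a)/(6EI) = 2045/EI
  UDL 18.6: wL⁴/(8EI) = 56763/EI
  δ_0 = 58807/EI
Tip deflection under a unit load at B: L³/(3EI) = 651/EI.
Compatibility at B: δ_0 − R_B·δ_{BB} = 0, so R_B = 58807/651 = 90.33 kN.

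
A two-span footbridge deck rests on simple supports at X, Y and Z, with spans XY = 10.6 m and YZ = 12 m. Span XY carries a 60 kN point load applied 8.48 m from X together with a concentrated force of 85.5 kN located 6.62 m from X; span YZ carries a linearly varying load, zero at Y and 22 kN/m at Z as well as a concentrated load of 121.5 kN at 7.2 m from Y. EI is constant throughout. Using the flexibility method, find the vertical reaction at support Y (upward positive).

Insert a hinge at Y; M_Y is the redundant, and each span becomes simply supported.
Rotations at Y on the released spans (each span's end-slope, ×1/EI):
  span XY: point load 60 at a = 8.48: Pab(L + a)/(6LEI) = 323.6/EI
  span XY: point load 85.5 at a = 6.62: Pab(L + a)/(6LEI) = 609.9/EI
  span YZ: triangular load, peak 22: 7w₀L³/(360EI) = 739.2/EI
  span YZ: point load 121.5 at a = 7.2: Pab(L + b)/(6LEI) = 979.8/EI
  relative rotation θ_0 = (933.5 + 1719)/EI = 2653/EI
A unit hogging moment at Y produces rotation L₁/(3EI) + L₂/(3EI) = 7.533/EI.
Slope continuity at Y: θ_0 = M_Y·7.533/EI, so M_Y = 2653/7.533 = 352.1 kN·m (hogging).
Span XY, ΣM about X with M_Y applied at Y: R_Y^{XY}·10.6 = 1075 + 352.1, so R_Y^{XY} = 134.6 kN and R_X = 145.5 − 134.6 = 10.89 kN.
Span YZ, ΣM about Z: R_Y^{YZ}·12 = 1111 + 352.1, so R_Y^{YZ} = 121.9 kN and R_Z = 253.5 − 121.9 = 131.6 kN.
R_Y = 134.6 + 121.9 = 256.6 kN.

R_Y = 256.6 kN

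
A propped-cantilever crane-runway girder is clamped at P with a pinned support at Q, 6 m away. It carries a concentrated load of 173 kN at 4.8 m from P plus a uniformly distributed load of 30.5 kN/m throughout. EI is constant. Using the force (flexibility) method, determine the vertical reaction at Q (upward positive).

Choose R_Q as the redundant. The primary structure is the cantilever fixed at P.
Downward deflection at the released point Q due to the loads:
  point load 173 at a = 4.8: Pa²(3L − a)/(6EI) = 8769/EI
  UDL 30.5: wL⁴/(8EI) = 4941/EI
  δ_0 = 13710/EI
Flexibility coefficient — unit upward force at Q: δ_{QQ} = L³/(3EI) = 72/EI.
The prop prevents deflection at Q: R_Q = δ_0/δ_{QQ} = 13710/72 = 190.4 kN.

R_Q = 190.4 kN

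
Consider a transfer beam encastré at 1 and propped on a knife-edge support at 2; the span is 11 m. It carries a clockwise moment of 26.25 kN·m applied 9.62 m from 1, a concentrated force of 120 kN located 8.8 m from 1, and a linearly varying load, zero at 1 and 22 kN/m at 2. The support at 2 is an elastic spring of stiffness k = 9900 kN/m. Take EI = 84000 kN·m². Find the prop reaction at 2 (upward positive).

Release the roller at 2. Primary structure: cantilever fixed at 1.
Primary-structure tip deflection at 2 by superposition:
  clockwise couple 26.25 at a = 9.62: M₀a(2L − a)/(2EI) = 1563/EI
  point load 120 at a = 8.8: Pa²(3L − a)/(6EI) = 37481/EI
  triangular load, peak 22 at the free end: 11w₀L⁴/(120EI) = 29526/EI
  δ_0 = 68570/EI
Tip deflection under a unit load at 2: L³/(3EI) = 443.7/EI.
With EI = 84000 kN·m²: δ_0 = 0.81631 m and δ_{22} = 0.005282 m/kN.
Compatibility — the spring shortens by R_2/k under the reaction it provides: δ_0 − R_2·δ_{22} = R_2/k. With 1/k = 0.000101 m/kN, R_2 = δ_0 / (δ_{22} + 1/k) = 0.81631 / (0.005282 + 0.000101) = 151.7 kN.

R_2 = 151.7 kN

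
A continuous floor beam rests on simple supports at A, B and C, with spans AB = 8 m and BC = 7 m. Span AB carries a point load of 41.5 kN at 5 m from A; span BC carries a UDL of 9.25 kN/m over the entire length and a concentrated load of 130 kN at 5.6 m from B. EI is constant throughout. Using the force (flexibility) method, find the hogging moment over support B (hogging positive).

M_B = 100.9 kN·m

Release continuity at B by inserting a hinge; the redundant is the internal moment M_B. The primary structure is two simply-supported spans AB and BC.
Discontinuity in slope at B on the released structure — sum the simple-span end rotations:
  span AB: point load 41.5 at a = 5: Pab(L + a)/(6LEI) = 168.6/EI
  span BC: UDL 9.25: wL³/(24EI) = 132.2/EI
  span BC: point load 130 at a = 5.6: Pab(L + b)/(6LEI) = 203.8/EI
  relative rotation θ_0 = (168.6 + 336)/EI = 504.6/EI
A unit hogging moment at B produces rotation L₁/(3EI) + L₂/(3EI) = 5/EI.
Slope continuity at B: θ_0 = M_B·5/EI, so M_B = 504.6/5 = 100.9 kN·m (hogging).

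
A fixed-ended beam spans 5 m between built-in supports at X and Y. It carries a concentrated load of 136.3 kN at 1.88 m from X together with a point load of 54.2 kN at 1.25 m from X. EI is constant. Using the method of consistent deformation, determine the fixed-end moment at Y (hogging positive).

Take the two fixed-end moments M_X, M_Y as redundants; the released structure is the simple span XY.
Simple-span end rotations at X and Y under the given loads:
  at X: point load 136.3 at a = 1.88: Pab(L + b)/(6LEI) = 216.4/EI
  at Y: point load 136.3 at a = 1.88: Pab(L + a)/(6LEI) = 183.3/EI
  at X: point load 54.2 at a = 1.25: Pab(L + b)/(6LEI) = 74.1/EI
  at Y: point load 54.2 at a = 1.25: Pab(L + a)/(6LEI) = 52.93/EI
  θ_X0 = 290.5/EI,  θ_Y0 = 236.3/EI
Flexibility coefficients: a unit moment at one end gives L/(3EI) there and L/(6EI) at the far end, so f₁₁ = f₂₂ = 1.667/EI and f₁₂ = f₂₁ = 0.8333/EI.
Compatibility — zero rotation at each built-in end:
  1.667 M_X + 0.8333 M_Y = 290.5
  0.8333 M_X + 1.667 M_Y = 236.3
Solving the pair gives M_X = 137.9 kN·m and M_Y = 72.82 kN·m (hogging).

M_Y = 72.82 kN·m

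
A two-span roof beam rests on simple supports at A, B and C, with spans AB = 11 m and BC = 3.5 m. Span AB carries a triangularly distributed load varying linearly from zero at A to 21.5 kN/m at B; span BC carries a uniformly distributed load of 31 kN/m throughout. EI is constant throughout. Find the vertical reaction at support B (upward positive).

Release continuity at B by inserting a hinge; the redundant is the internal moment M_B. The primary structure is two simply-supported spans AB and BC.
Discontinuity in slope at B on the released structure — sum the simple-span end rotations:
  span AB: triangular load, peak 21.5: w₀L³/(45EI) = 635.9/EI
  span BC: UDL 31: wL³/(24EI) = 55.38/EI
  relative rotation θ_0 = (635.9 + 55.38)/EI = 691.3/EI
A unit hogging moment at B produces rotation L₁/(3EI) + L₂/(3EI) = 4.833/EI.
Slope continuity at B: θ_0 = M_B·4.833/EI, so M_B = 691.3/4.833 = 143 kN·m (hogging).
Span AB, ΣM about A with M_B applied at B: R_B^{AB}·11 = 867.2 + 143, so R_B^{AB} = 91.84 kN and R_A = 118.2 − 91.84 = 26.41 kN.
Span BC, ΣM about C: R_B^{BC}·3.5 = 189.9 + 143, so R_B^{BC} = 95.12 kN and R_C = 108.5 − 95.12 = 13.38 kN.
R_B = 91.84 + 95.12 = 187 kN.

R_B = 187 kN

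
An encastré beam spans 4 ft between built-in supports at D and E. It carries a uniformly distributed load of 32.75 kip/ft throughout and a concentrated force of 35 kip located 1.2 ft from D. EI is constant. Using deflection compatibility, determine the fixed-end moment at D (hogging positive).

Release both end moments; the primary structure is a simply-supported span DE with redundants M_D and M_E.
On the primary (simply-supported) span, the end slopes from the loading are:
  at D: UDL 32.75: wL³/(24EI) = 87.33/EI
  at E: UDL 32.75: wL³/(24EI) = 87.33/EI
  at D: point load 35 at a = 1.2: Pab(L + b)/(6LEI) = 33.32/EI
  at E: point load 35 at a = 1.2: Pab(L + a)/(6LEI) = 25.48/EI
  θ_D0 = 120.7/EI,  θ_E0 = 112.8/EI
Flexibility coefficients: a unit moment at one end gives L/(3EI) there and L/(6EI) at the far end, so f₁₁ = f₂₂ = 1.333/EI and f₁₂ = f₂₁ = 0.6667/EI.
Compatibility — zero rotation at each built-in end:
  1.333 M_D + 0.6667 M_E = 120.7
  0.6667 M_D + 1.333 M_E = 112.8
Solving the pair gives M_D = 64.25 kip·ft and M_E = 52.49 kip·ft (hogging).

M_D = 64.25 kip·ft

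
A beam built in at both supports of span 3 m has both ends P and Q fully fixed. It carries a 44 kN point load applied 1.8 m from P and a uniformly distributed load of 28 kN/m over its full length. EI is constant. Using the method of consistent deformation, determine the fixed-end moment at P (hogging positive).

Take the two fixed-end moments M_P, M_Q as redundants; the released structure is the simple span PQ.
End rotations of the released simple span under the applied load (×1/EI):
  at P: point load 44 at a = 1.8: Pab(L + b)/(6LEI) = 22.18/EI
  at Q: point load 44 at a = 1.8: Pab(L + a)/(6LEI) = 25.34/EI
  at P: UDL 28: wL³/(24EI) = 31.5/EI
  at Q: UDL 28: wL³/(24EI) = 31.5/EI
  θ_P0 = 53.68/EI,  θ_Q0 = 56.84/EI
Flexibility coefficients: a unit moment at one end gives L/(3EI) there and L/(6EI) at the far end, so f₁₁ = f₂₂ = 1/EI and f₁₂ = f₂₁ = 0.5/EI.
Compatibility — zero rotation at each built-in end:
  1 M_P + 0.5 M_Q = 53.68
  0.5 M_P + 1 M_Q = 56.84
Solving the pair gives M_P = 33.67 kN·m and M_Q = 40.01 kN·m (hogging).

M_P = 33.67 kN·m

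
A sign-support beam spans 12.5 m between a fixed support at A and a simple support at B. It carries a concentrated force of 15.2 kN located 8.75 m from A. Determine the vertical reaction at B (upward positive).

R_B = 8.565 kN

Remove the prop at B; the released (primary) structure is a cantilever built in at A.
Deflection at B on the released cantilever, summing each load's contribution:
  point load 15.2 at a = 8.75: Pa²(3L − a)/(6EI) = 5576/EI
Tip deflection under a unit load at B: L³/(3EI) = 651/EI.
The prop prevents deflection at B: R_B = δ_0/δ_{BB} = 5576/651 = 8.565 kN.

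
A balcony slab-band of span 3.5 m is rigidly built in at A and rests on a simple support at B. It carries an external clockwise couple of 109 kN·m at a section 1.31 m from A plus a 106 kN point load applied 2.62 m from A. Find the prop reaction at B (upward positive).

Take the reaction at B as the redundant and release it; the primary structure is a cantilever fixed at A.
Downward deflection at the released point B due to the loads:
  clockwise couple 109 at a = 1.31: M₀a(2L − a)/(2EI) = 406.2/EI
  point load 106 at a = 2.62: Pa²(3L − a)/(6EI) = 955.6/EI
  δ_0 = 1362/EI
Flexibility coefficient — unit upward force at B: δ_{BB} = L³/(3EI) = 14.29/EI.
The prop prevents deflection at B: R_B = δ_0/δ_{BB} = 1362/14.29 = 95.29 kN.

R_B = 95.29 kN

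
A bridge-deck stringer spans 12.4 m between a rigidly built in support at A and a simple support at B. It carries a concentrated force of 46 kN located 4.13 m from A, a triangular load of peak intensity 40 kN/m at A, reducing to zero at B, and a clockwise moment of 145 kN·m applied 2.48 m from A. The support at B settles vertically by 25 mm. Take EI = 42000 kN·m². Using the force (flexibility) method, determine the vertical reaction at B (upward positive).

R_B = 61.07 kN

Remove the prop at B; the released (primary) structure is a cantilever built in at A.
Free-end deflection of the primary structure under the applied loading (downward +):
  point load 46 at a = 4.13: Pa²(3L − a)/(6EI) = 4325/EI
  triangular load, peak 40 at the fixed end: w₀L⁴/(30EI) = 31523/EI
  clockwise couple 145 at a = 2.48: M₀a(2L − a)/(2EI) = 4013/EI
  δ_0 = 39861/EI
Tip deflection under a unit load at B: L³/(3EI) = 635.5/EI.
With EI = 42000 kN·m²: δ_0 = 0.94906 m and δ_{BB} = 0.015132 m/kN.
Compatibility — the beam at B must follow the support down by 0.025 m: δ_0 − R_B·δ_{BB} = 0.025, so R_B = (0.94906 − 0.025)/0.015132 = 61.07 kN.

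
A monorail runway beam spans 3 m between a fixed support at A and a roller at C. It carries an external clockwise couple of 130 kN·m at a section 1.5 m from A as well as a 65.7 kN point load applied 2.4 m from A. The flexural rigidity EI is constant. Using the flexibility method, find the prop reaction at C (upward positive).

Take the reaction at C as the redundant and release it; the primary structure is a cantilever fixed at A.
Deflection at C on the released cantilever, summing each load's contribution:
  clockwise couple 130 at a = 1.5: M₀a(2L − a)/(2EI) = 438.8/EI
  point load 65.7 at a = 2.4: Pa²(3L − a)/(6EI) = 416.3/EI
  δ_0 = 855/EI
Tip deflection under a unit load at C: L³/(3EI) = 9/EI.
Compatibility at C: δ_0 − R_C·δ_{CC} = 0, so R_C = 855/9 = 95 kN.

R_C = 95 kN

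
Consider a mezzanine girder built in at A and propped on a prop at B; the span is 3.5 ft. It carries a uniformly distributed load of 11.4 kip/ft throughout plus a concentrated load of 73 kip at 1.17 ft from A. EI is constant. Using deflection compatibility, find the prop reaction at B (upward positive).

R_B = 25.84 kip

Remove the prop at B; the released (primary) structure is a cantilever built in at A.
Downward deflection at the released point B due to the loads:
  UDL 11.4: wL⁴/(8EI) = 213.8/EI
  point load 73 at a = 1.17: Pa²(3L − a)/(6EI) = 155.4/EI
  δ_0 = 369.2/EI
Tip deflection under a unit load at B: L³/(3EI) = 14.29/EI.
The prop prevents deflection at B: R_B = δ_0/δ_{BB} = 369.2/14.29 = 25.84 kip.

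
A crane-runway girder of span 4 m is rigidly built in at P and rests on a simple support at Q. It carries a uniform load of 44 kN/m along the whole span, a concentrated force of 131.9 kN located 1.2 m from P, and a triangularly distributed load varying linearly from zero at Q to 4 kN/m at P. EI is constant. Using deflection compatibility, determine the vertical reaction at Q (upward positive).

Choose R_Q as the redundant. The primary structure is the cantilever fixed at P.
Downward deflection at the released point Q due to the loads:
  UDL 44: wL⁴/(8EI) = 1408/EI
  point load 131.9 at a = 1.2: Pa²(3L − a)/(6EI) = 341.9/EI
  triangular load, peak 4 at the fixed end: w₀L⁴/(30EI) = 34.13/EI
  δ_0 = 1784/EI
Tip deflection under a unit load at Q: L³/(3EI) = 21.33/EI.
The prop prevents deflection at Q: R_Q = δ_0/δ_{QQ} = 1784/21.33 = 83.63 kN.

R_Q = 83.63 kN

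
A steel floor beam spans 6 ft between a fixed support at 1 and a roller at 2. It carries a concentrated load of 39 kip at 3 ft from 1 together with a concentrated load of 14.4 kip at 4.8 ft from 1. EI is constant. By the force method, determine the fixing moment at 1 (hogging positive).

Take the reaction at 2 as the redundant and release it; the primary structure is a cantilever fixed at 1.
Downward deflection at the released point 2 due to the loads:
  point load 39 at a = 3: Pa²(3L − a)/(6EI) = 877.5/EI
  point load 14.4 at a = 4.8: Pa²(3L − a)/(6EI) = 729.9/EI
  δ_0 = 1607/EI
Flexibility coefficient — unit upward force at 2: δ_{22} = L³/(3EI) = 72/EI.
Compatibility at 2: δ_0 − R_2·δ_{22} = 0, so R_2 = 1607/72 = 22.33 kip.
Moment equilibrium about 1: M_1 = Σ(load moments about 1) − R_2·L = 186.1 − 22.33×6 = 52.17 kip·ft.

M_1 = 52.17 kip·ft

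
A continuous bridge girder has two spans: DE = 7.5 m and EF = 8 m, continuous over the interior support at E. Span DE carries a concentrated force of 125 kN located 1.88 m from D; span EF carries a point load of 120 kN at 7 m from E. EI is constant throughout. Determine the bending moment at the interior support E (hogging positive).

M_E = 83.77 kN·m

Insert a hinge at E; M_E is the redundant, and each span becomes simply supported.
Discontinuity in slope at E on the released structure — sum the simple-span end rotations:
  span DE: point load 125 at a = 1.88: Pab(L + a)/(6LEI) = 275.3/EI
  span EF: point load 120 at a = 7: Pab(L + b)/(6LEI) = 157.5/EI
  relative rotation θ_0 = (275.3 + 157.5)/EI = 432.8/EI
A unit hogging moment at E produces rotation L₁/(3EI) + L₂/(3EI) = 5.167/EI.
Slope continuity at E: θ_0 = M_E·5.167/EI, so M_E = 432.8/5.167 = 83.77 kN·m (hogging).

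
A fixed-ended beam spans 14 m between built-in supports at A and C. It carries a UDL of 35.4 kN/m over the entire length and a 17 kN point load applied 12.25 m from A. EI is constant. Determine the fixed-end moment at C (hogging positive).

M_C = 601 kN·m

Release both end moments; the primary structure is a simply-supported span AC with redundants M_A and M_C.
On the primary (simply-supported) span, the end slopes from the loading are:
  at A: UDL 35.4: wL³/(24EI) = 4047/EI
  at C: UDL 35.4: wL³/(24EI) = 4047/EI
  at A: point load 17 at a = 12.25: Pab(L + b)/(6LEI) = 68.33/EI
  at C: point load 17 at a = 12.25: Pab(L + a)/(6LEI) = 113.9/EI
  θ_A0 = 4116/EI,  θ_C0 = 4161/EI
Flexibility coefficients: a unit moment at one end gives L/(3EI) there and L/(6EI) at the far end, so f₁₁ = f₂₂ = 4.667/EI and f₁₂ = f₂₁ = 2.333/EI.
Compatibility — zero rotation at each built-in end:
  4.667 M_A + 2.333 M_C = 4116
  2.333 M_A + 4.667 M_C = 4161
Solving the pair gives M_A = 581.5 kN·m and M_C = 601 kN·m (hogging).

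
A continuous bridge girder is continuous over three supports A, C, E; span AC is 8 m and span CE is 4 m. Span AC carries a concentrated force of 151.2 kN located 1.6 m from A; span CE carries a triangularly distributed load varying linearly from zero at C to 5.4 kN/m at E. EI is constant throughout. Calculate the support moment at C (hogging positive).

Take M_C as the redundant. Released structure: two simple spans AC and CE with a hinge at C.
Rotations at C on the released spans (each span's end-slope, ×1/EI):
  span AC: point load 151.2 at a = 1.6: Pab(L + a)/(6LEI) = 309.7/EI
  span CE: triangular load, peak 5.4: 7w₀L³/(360EI) = 6.72/EI
  relative rotation θ_0 = (309.7 + 6.72)/EI = 316.4/EI
A unit hogging moment at C produces rotation L₁/(3EI) + L₂/(3EI) = 4/EI.
Compatibility: M_C·(L₁+L₂)/(3EI) = θ_0, giving M_C = 79.09 kN·m (hogging).

M_C = 79.09 kN·m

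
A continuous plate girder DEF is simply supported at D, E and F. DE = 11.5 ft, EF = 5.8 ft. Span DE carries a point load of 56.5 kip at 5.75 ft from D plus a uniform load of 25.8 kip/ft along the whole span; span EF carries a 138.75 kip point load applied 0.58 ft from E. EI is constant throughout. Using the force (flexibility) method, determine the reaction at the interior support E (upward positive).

R_E = 402 kip

Release continuity at E by inserting a hinge; the redundant is the internal moment M_E. The primary structure is two simply-supported spans DE and EF.
Discontinuity in slope at E on the released structure — sum the simple-span end rotations:
  span DE: point load 56.5 at a = 5.75: Pab(L + a)/(6LEI) = 467/EI
  span DE: UDL 25.8: wL³/(24EI) = 1635/EI
  span EF: point load 138.75 at a = 0.58: Pab(L + b)/(6LEI) = 133/EI
  relative rotation θ_0 = (2102 + 133)/EI = 2235/EI
A unit hogging moment at E produces rotation L₁/(3EI) + L₂/(3EI) = 5.767/EI.
Slope continuity at E: θ_0 = M_E·5.767/EI, so M_E = 2235/5.767 = 387.6 kip·ft (hogging).
Span DE, ΣM about D with M_E applied at E: R_E^{DE}·11.5 = 2031 + 387.6, so R_E^{DE} = 210.3 kip and R_D = 353.2 − 210.3 = 142.9 kip.
Span EF, ΣM about F: R_E^{EF}·5.8 = 724.3 + 387.6, so R_E^{EF} = 191.7 kip and R_F = 138.8 − 191.7 = -52.95 kip.
R_E = 210.3 + 191.7 = 402 kip.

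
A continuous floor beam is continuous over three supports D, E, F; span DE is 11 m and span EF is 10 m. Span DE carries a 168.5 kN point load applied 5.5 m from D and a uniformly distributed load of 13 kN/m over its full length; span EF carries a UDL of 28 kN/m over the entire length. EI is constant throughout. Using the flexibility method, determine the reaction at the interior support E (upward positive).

R_E = 382 kN

Insert a hinge at E; M_E is the redundant, and each span becomes simply supported.
Rotations at E on the released spans (each span's end-slope, ×1/EI):
  span DE: point load 168.5 at a = 5.5: Pab(L + a)/(6LEI) = 1274/EI
  span DE: UDL 13: wL³/(24EI) = 721/EI
  span EF: UDL 28: wL³/(24EI) = 1167/EI
  relative rotation θ_0 = (1995 + 1167)/EI = 3162/EI
A unit hogging moment at E produces rotation L₁/(3EI) + L₂/(3EI) = 7/EI.
Compatibility: M_E·(L₁+L₂)/(3EI) = θ_0, giving M_E = 451.7 kN·m (hogging).
Span DE, ΣM about D with M_E applied at E: R_E^{DE}·11 = 1713 + 451.7, so R_E^{DE} = 196.8 kN and R_D = 311.5 − 196.8 = 114.7 kN.
Span EF, ΣM about F: R_E^{EF}·10 = 1400 + 451.7, so R_E^{EF} = 185.2 kN and R_F = 280 − 185.2 = 94.83 kN.
R_E = 196.8 + 185.2 = 382 kN.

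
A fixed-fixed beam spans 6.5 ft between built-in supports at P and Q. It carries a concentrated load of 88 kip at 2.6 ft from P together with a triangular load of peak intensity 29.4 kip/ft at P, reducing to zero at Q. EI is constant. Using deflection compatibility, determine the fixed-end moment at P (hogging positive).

Release both end moments; the primary structure is a simply-supported span PQ with redundants M_P and M_Q.
Simple-span end rotations at P and Q under the given loads:
  at P: point load 88 at a = 2.6: Pab(L + b)/(6LEI) = 238/EI
  at Q: point load 88 at a = 2.6: Pab(L + a)/(6LEI) = 208.2/EI
  at P: triangular load, peak 29.4: w₀L³/(45EI) = 179.4/EI
  at Q: triangular load, peak 29.4: 7w₀L³/(360EI) = 157/EI
  θ_P0 = 417.4/EI,  θ_Q0 = 365.2/EI
Flexibility coefficients: a unit moment at one end gives L/(3EI) there and L/(6EI) at the far end, so f₁₁ = f₂₂ = 2.167/EI and f₁₂ = f₂₁ = 1.083/EI.
Compatibility — zero rotation at each built-in end:
  2.167 M_P + 1.083 M_Q = 417.4
  1.083 M_P + 2.167 M_Q = 365.2
Solving the pair gives M_P = 144.5 kip·ft and M_Q = 96.32 kip·ft (hogging).

M_P = 144.5 kip·ft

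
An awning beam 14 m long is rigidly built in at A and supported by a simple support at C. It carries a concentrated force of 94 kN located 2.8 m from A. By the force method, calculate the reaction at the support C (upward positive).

Release the roller at C. Primary structure: cantilever fixed at A.
Primary-structure tip deflection at C by superposition:
  point load 94 at a = 2.8: Pa²(3L − a)/(6EI) = 4815/EI
Flexibility coefficient — unit upward force at C: δ_{CC} = L³/(3EI) = 914.7/EI.
Compatibility at C: δ_0 − R_C·δ_{CC} = 0, so R_C = 4815/914.7 = 5.264 kN.

R_C = 5.264 kN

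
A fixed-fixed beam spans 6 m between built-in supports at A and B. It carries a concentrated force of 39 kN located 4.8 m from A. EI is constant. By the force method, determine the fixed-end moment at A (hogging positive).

M_A = 7.488 kN·m

Release both end moments; the primary structure is a simply-supported span AB with redundants M_A and M_B.
Simple-span end rotations at A and B under the given loads:
  at A: point load 39 at a = 4.8: Pab(L + b)/(6LEI) = 44.93/EI
  at B: point load 39 at a = 4.8: Pab(L + a)/(6LEI) = 67.39/EI
  θ_A0 = 44.93/EI,  θ_B0 = 67.39/EI
Flexibility coefficients: a unit moment at one end gives L/(3EI) there and L/(6EI) at the far end, so f₁₁ = f₂₂ = 2/EI and f₁₂ = f₂₁ = 1/EI.
Compatibility — zero rotation at each built-in end:
  2 M_A + 1 M_B = 44.93
  1 M_A + 2 M_B = 67.39
Solving the pair gives M_A = 7.488 kN·m and M_B = 29.95 kN·m (hogging).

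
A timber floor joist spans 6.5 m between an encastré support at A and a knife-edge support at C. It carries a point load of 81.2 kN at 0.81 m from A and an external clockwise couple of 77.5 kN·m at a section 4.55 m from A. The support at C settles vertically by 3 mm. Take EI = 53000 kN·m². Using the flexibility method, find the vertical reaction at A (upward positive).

R_A = 64.85 kN

Choose R_C as the redundant. The primary structure is the cantilever fixed at A.
Primary-structure tip deflection at C by superposition:
  point load 81.2 at a = 0.81: Pa²(3L − a)/(6EI) = 166/EI
  clockwise couple 77.5 at a = 4.55: M₀a(2L − a)/(2EI) = 1490/EI
  δ_0 = 1656/EI
Flexibility coefficient — unit upward force at C: δ_{CC} = L³/(3EI) = 91.54/EI.
With EI = 53000 kN·m²: δ_0 = 0.031241 m and δ_{CC} = 0.001727 m/kN.
Compatibility — the beam at C must follow the support down by 0.003 m: δ_0 − R_C·δ_{CC} = 0.003, so R_C = (0.031241 − 0.003)/0.001727 = 16.35 kN.
Vertical equilibrium: R_A = ΣP − R_C = 81.2 − 16.35 = 64.85 kN.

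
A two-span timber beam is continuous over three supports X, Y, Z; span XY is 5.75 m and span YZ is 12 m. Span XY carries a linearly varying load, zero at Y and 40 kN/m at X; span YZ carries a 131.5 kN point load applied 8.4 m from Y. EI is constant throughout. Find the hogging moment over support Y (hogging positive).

M_Y = 170.6 kN·m

Take M_Y as the redundant. Released structure: two simple spans XY and YZ with a hinge at Y.
End slopes at the hinge Y, treating each span as simply supported:
  span XY: triangular load, peak 40: 7w₀L³/(360EI) = 147.9/EI
  span YZ: point load 131.5 at a = 8.4: Pab(L + b)/(6LEI) = 861.6/EI
  relative rotation θ_0 = (147.9 + 861.6)/EI = 1009/EI
A unit hogging moment at Y produces rotation L₁/(3EI) + L₂/(3EI) = 5.917/EI.
Compatibility: M_Y·(L₁+L₂)/(3EI) = θ_0, giving M_Y = 170.6 kN·m (hogging).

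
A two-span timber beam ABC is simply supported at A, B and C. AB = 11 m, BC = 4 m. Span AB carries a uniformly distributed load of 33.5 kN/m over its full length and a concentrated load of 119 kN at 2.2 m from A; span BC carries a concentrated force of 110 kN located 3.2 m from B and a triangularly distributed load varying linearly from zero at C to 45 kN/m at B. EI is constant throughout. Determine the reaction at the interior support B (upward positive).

Release continuity at B by inserting a hinge; the redundant is the internal moment M_B. The primary structure is two simply-supported spans AB and BC.
End slopes at the hinge B, treating each span as simply supported:
  span AB: UDL 33.5: wL³/(24EI) = 1858/EI
  span AB: point load 119 at a = 2.2: Pab(L + a)/(6LEI) = 460.8/EI
  span BC: point load 110 at a = 3.2: Pab(L + b)/(6LEI) = 56.32/EI
  span BC: triangular load, peak 45: w₀L³/(45EI) = 64/EI
  relative rotation θ_0 = (2319 + 120.3)/EI = 2439/EI
A unit hogging moment at B produces rotation L₁/(3EI) + L₂/(3EI) = 5/EI.
Slope continuity at B: θ_0 = M_B·5/EI, so M_B = 2439/5 = 487.8 kN·m (hogging).
Span AB, ΣM about A with M_B applied at B: R_B^{AB}·11 = 2289 + 487.8, so R_B^{AB} = 252.4 kN and R_A = 487.5 − 252.4 = 235.1 kN.
Span BC, ΣM about C: R_B^{BC}·4 = 328 + 487.8, so R_B^{BC} = 203.9 kN and R_C = 200 − 203.9 = -3.947 kN.
R_B = 252.4 + 203.9 = 456.3 kN.

R_B = 456.3 kN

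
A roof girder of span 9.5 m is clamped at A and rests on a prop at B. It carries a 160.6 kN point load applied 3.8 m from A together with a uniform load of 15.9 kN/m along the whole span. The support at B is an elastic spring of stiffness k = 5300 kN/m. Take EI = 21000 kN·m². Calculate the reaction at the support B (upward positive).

Choose R_B as the redundant. The primary structure is the cantilever fixed at A.
Primary-structure tip deflection at B by superposition:
  point load 160.6 at a = 3.8: Pa²(3L − a)/(6EI) = 9547/EI
  UDL 15.9: wL⁴/(8EI) = 16188/EI
  δ_0 = 25735/EI
Tip deflection under a unit load at B: L³/(3EI) = 285.8/EI.
With EI = 21000 kN·m²: δ_0 = 1.2255 m and δ_{BB} = 0.013609 m/kN.
Compatibility — the spring shortens by R_B/k under the reaction it provides: δ_0 − R_B·δ_{BB} = R_B/k. With 1/k = 0.000189 m/kN, R_B = δ_0 / (δ_{BB} + 1/k) = 1.2255 / (0.013609 + 0.000189) = 88.82 kN.

R_B = 88.82 kN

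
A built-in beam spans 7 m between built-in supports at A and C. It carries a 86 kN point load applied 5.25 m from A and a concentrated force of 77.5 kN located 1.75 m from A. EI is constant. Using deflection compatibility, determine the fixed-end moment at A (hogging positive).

Release both end moments; the primary structure is a simply-supported span AC with redundants M_A and M_C.
End rotations of the released simple span under the applied load (×1/EI):
  at A: point load 86 at a = 5.25: Pab(L + b)/(6LEI) = 164.6/EI
  at C: point load 86 at a = 5.25: Pab(L + a)/(6LEI) = 230.5/EI
  at A: point load 77.5 at a = 1.75: Pab(L + b)/(6LEI) = 207.7/EI
  at C: point load 77.5 at a = 1.75: Pab(L + a)/(6LEI) = 148.3/EI
  θ_A0 = 372.3/EI,  θ_C0 = 378.8/EI
Flexibility coefficients: a unit moment at one end gives L/(3EI) there and L/(6EI) at the far end, so f₁₁ = f₂₂ = 2.333/EI and f₁₂ = f₂₁ = 1.167/EI.
Compatibility — zero rotation at each built-in end:
  2.333 M_A + 1.167 M_C = 372.3
  1.167 M_A + 2.333 M_C = 378.8
Solving the pair gives M_A = 104.5 kN·m and M_C = 110.1 kN·m (hogging).

M_A = 104.5 kN·m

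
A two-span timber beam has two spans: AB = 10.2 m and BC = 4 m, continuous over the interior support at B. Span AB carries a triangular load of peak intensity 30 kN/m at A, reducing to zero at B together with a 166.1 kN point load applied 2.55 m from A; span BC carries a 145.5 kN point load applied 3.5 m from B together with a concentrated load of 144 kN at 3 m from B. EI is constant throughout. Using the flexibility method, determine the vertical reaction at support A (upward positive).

R_A = 196.9 kN

Release continuity at B by inserting a hinge; the redundant is the internal moment M_B. The primary structure is two simply-supported spans AB and BC.
Discontinuity in slope at B on the released structure — sum the simple-span end rotations:
  span AB: triangular load, peak 30: 7w₀L³/(360EI) = 619/EI
  span AB: point load 166.1 at a = 2.55: Pab(L + a)/(6LEI) = 675/EI
  span BC: point load 145.5 at a = 3.5: Pab(L + b)/(6LEI) = 47.74/EI
  span BC: point load 144 at a = 3: Pab(L + b)/(6LEI) = 90/EI
  relative rotation θ_0 = (1294 + 137.7)/EI = 1432/EI
A unit hogging moment at B produces rotation L₁/(3EI) + L₂/(3EI) = 4.733/EI.
Compatibility: M_B·(L₁+L₂)/(3EI) = θ_0, giving M_B = 302.5 kN·m (hogging).
Span AB, ΣM about A with M_B applied at B: R_B^{AB}·10.2 = 943.8 + 302.5, so R_B^{AB} = 122.2 kN and R_A = 319.1 − 122.2 = 196.9 kN.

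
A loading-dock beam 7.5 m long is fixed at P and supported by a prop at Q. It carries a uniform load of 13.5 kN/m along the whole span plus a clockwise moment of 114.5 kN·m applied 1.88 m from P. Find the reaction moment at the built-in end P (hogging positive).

Remove the prop at Q; the released (primary) structure is a cantilever built in at P.
Downward deflection at the released point Q due to the loads:
  UDL 13.5: wL⁴/(8EI) = 5339/EI
  clockwise couple 114.5 at a = 1.88: M₀a(2L − a)/(2EI) = 1412/EI
  δ_0 = 6751/EI
Tip deflection under a unit load at Q: L³/(3EI) = 140.6/EI.
The prop prevents deflection at Q: R_Q = δ_0/δ_{QQ} = 6751/140.6 = 48.01 kN.
Moment equilibrium about P: M_P = Σ(load moments about P) − R_Q·L = 494.2 − 48.01×7.5 = 134.1 kN·m.

M_P = 134.1 kN·m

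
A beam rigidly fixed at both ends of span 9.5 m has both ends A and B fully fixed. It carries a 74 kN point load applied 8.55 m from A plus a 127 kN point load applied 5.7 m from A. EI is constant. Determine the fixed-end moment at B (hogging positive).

M_B = 230.7 kN·m

Release both end moments; the primary structure is a simply-supported span AB with redundants M_A and M_B.
Simple-span end rotations at A and B under the given loads:
  at A: point load 74 at a = 8.55: Pab(L + b)/(6LEI) = 110.2/EI
  at B: point load 74 at a = 8.55: Pab(L + a)/(6LEI) = 190.3/EI
  at A: point load 127 at a = 5.7: Pab(L + b)/(6LEI) = 641.9/EI
  at B: point load 127 at a = 5.7: Pab(L + a)/(6LEI) = 733.6/EI
  θ_A0 = 752.1/EI,  θ_B0 = 923.9/EI
Flexibility coefficients: a unit moment at one end gives L/(3EI) there and L/(6EI) at the far end, so f₁₁ = f₂₂ = 3.167/EI and f₁₂ = f₂₁ = 1.583/EI.
Compatibility — zero rotation at each built-in end:
  3.167 M_A + 1.583 M_B = 752.1
  1.583 M_A + 3.167 M_B = 923.9
Solving the pair gives M_A = 122.2 kN·m and M_B = 230.7 kN·m (hogging).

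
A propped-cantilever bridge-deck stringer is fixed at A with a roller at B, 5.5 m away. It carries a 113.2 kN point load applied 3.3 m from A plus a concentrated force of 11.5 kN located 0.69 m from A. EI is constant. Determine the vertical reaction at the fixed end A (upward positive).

Choose R_B as the redundant. The primary structure is the cantilever fixed at A.
Downward deflection at the released point B due to the loads:
  point load 113.2 at a = 3.3: Pa²(3L − a)/(6EI) = 2712/EI
  point load 11.5 at a = 0.69: Pa²(3L − a)/(6EI) = 14.43/EI
  δ_0 = 2726/EI
Flexibility coefficient — unit upward force at B: δ_{BB} = L³/(3EI) = 55.46/EI.
Compatibility at B: δ_0 − R_B·δ_{BB} = 0, so R_B = 2726/55.46 = 49.16 kN.
Vertical equilibrium: R_A = ΣP − R_B = 124.7 − 49.16 = 75.54 kN.

R_A = 75.54 kN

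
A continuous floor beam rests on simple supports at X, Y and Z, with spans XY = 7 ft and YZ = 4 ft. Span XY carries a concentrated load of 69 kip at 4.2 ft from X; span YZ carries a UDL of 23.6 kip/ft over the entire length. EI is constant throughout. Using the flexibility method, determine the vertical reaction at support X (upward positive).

Release continuity at Y by inserting a hinge; the redundant is the internal moment M_Y. The primary structure is two simply-supported spans XY and YZ.
Discontinuity in slope at Y on the released structure — sum the simple-span end rotations:
  span XY: point load 69 at a = 4.2: Pab(L + a)/(6LEI) = 216.4/EI
  span YZ: UDL 23.6: wL³/(24EI) = 62.93/EI
  relative rotation θ_0 = (216.4 + 62.93)/EI = 279.3/EI
A unit hogging moment at Y produces rotation L₁/(3EI) + L₂/(3EI) = 3.667/EI.
Compatibility: M_Y·(L₁+L₂)/(3EI) = θ_0, giving M_Y = 76.18 kip·ft (hogging).
Span XY, ΣM about X with M_Y applied at Y: R_Y^{XY}·7 = 289.8 + 76.18, so R_Y^{XY} = 52.28 kip and R_X = 69 − 52.28 = 16.72 kip.

R_X = 16.72 kip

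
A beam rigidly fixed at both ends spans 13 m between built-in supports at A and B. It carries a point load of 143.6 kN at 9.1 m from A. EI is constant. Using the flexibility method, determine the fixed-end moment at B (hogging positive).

M_B = 274.4 kN·m

Take the two fixed-end moments M_A, M_B as redundants; the released structure is the simple span AB.
End rotations of the released simple span under the applied load (×1/EI):
  at A: point load 143.6 at a = 9.1: Pab(L + b)/(6LEI) = 1104/EI
  at B: point load 143.6 at a = 9.1: Pab(L + a)/(6LEI) = 1444/EI
  θ_A0 = 1104/EI,  θ_B0 = 1444/EI
Flexibility coefficients: a unit moment at one end gives L/(3EI) there and L/(6EI) at the far end, so f₁₁ = f₂₂ = 4.333/EI and f₁₂ = f₂₁ = 2.167/EI.
Compatibility — zero rotation at each built-in end:
  4.333 M_A + 2.167 M_B = 1104
  2.167 M_A + 4.333 M_B = 1444
Solving the pair gives M_A = 117.6 kN·m and M_B = 274.4 kN·m (hogging).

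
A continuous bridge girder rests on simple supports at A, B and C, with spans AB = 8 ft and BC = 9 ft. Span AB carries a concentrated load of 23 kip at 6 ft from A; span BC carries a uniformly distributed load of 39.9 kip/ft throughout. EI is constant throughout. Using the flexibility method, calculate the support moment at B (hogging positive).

M_B = 228.1 kip·ft

Release continuity at B by inserting a hinge; the redundant is the internal moment M_B. The primary structure is two simply-supported spans AB and BC.
Discontinuity in slope at B on the released structure — sum the simple-span end rotations:
  span AB: point load 23 at a = 6: Pab(L + a)/(6LEI) = 80.5/EI
  span BC: UDL 39.9: wL³/(24EI) = 1212/EI
  relative rotation θ_0 = (80.5 + 1212)/EI = 1292/EI
A unit hogging moment at B produces rotation L₁/(3EI) + L₂/(3EI) = 5.667/EI.
Compatibility: M_B·(L₁+L₂)/(3EI) = θ_0, giving M_B = 228.1 kip·ft (hogging).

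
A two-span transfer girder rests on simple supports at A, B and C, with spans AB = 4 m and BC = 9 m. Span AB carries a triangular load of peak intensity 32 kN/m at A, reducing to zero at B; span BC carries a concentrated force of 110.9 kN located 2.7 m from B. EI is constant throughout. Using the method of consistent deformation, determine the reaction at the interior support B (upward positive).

Release continuity at B by inserting a hinge; the redundant is the internal moment M_B. The primary structure is two simply-supported spans AB and BC.
End slopes at the hinge B, treating each span as simply supported:
  span AB: triangular load, peak 32: 7w₀L³/(360EI) = 39.82/EI
  span BC: point load 110.9 at a = 2.7: Pab(L + b)/(6LEI) = 534.5/EI
  relative rotation θ_0 = (39.82 + 534.5)/EI = 574.3/EI
A unit hogging moment at B produces rotation L₁/(3EI) + L₂/(3EI) = 4.333/EI.
Compatibility: M_B·(L₁+L₂)/(3EI) = θ_0, giving M_B = 132.5 kN·m (hogging).
Span AB, ΣM about A with M_B applied at B: R_B^{AB}·4 = 85.33 + 132.5, so R_B^{AB} = 54.47 kN and R_A = 64 − 54.47 = 9.534 kN.
Span BC, ΣM about C: R_B^{BC}·9 = 698.7 + 132.5, so R_B^{BC} = 92.36 kN and R_C = 110.9 − 92.36 = 18.54 kN.
R_B = 54.47 + 92.36 = 146.8 kN.

R_B = 146.8 kN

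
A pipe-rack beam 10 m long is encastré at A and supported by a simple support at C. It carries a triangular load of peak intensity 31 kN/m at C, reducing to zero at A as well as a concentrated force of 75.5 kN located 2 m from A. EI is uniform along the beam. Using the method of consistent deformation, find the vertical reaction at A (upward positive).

R_A = 141 kN

Remove the prop at C; the released (primary) structure is a cantilever built in at A.
Deflection at C on the released cantilever, summing each load's contribution:
  triangular load, peak 31 at the free end: 11w₀L⁴/(120EI) = 28417/EI
  point load 75.5 at a = 2: Pa²(3L − a)/(6EI) = 1409/EI
  δ_0 = 29826/EI
Flexibility coefficient — unit upward force at C: δ_{CC} = L³/(3EI) = 333.3/EI.
The prop prevents deflection at C: R_C = δ_0/δ_{CC} = 29826/333.3 = 89.48 kN.
Vertical equilibrium: R_A = ΣP − R_C = 230.5 − 89.48 = 141 kN.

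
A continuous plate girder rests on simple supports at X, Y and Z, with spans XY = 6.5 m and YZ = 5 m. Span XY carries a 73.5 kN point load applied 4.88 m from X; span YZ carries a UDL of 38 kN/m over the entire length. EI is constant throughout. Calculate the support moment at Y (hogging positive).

M_Y = 95.86 kN·m

Take M_Y as the redundant. Released structure: two simple spans XY and YZ with a hinge at Y.
Discontinuity in slope at Y on the released structure — sum the simple-span end rotations:
  span XY: point load 73.5 at a = 4.88: Pab(L + a)/(6LEI) = 169.6/EI
  span YZ: UDL 38: wL³/(24EI) = 197.9/EI
  relative rotation θ_0 = (169.6 + 197.9)/EI = 367.5/EI
A unit hogging moment at Y produces rotation L₁/(3EI) + L₂/(3EI) = 3.833/EI.
Compatibility: M_Y·(L₁+L₂)/(3EI) = θ_0, giving M_Y = 95.86 kN·m (hogging).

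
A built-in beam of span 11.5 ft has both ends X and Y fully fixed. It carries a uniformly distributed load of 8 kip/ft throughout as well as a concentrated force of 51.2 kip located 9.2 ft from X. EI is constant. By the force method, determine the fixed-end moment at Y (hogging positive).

M_Y = 163.5 kip·ft

Release both end moments; the primary structure is a simply-supported span XY with redundants M_X and M_Y.
End rotations of the released simple span under the applied load (×1/EI):
  at X: UDL 8: wL³/(24EI) = 507/EI
  at Y: UDL 8: wL³/(24EI) = 507/EI
  at X: point load 51.2 at a = 9.2: Pab(L + b)/(6LEI) = 216.7/EI
  at Y: point load 51.2 at a = 9.2: Pab(L + a)/(6LEI) = 325/EI
  θ_X0 = 723.6/EI,  θ_Y0 = 832/EI
Flexibility coefficients: a unit moment at one end gives L/(3EI) there and L/(6EI) at the far end, so f₁₁ = f₂₂ = 3.833/EI and f₁₂ = f₂₁ = 1.917/EI.
Compatibility — zero rotation at each built-in end:
  3.833 M_X + 1.917 M_Y = 723.6
  1.917 M_X + 3.833 M_Y = 832
Solving the pair gives M_X = 107 kip·ft and M_Y = 163.5 kip·ft (hogging).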